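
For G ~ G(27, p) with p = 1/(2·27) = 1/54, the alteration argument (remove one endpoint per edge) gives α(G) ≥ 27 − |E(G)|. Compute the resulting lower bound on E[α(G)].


E[|E(G)|] = C(27, 2)·p = 351 · (1/54) = 13/2.
E[α(G)] ≥ n − E[|E(G)|] = 27 − 13/2 = 41/2.
Numerically: ≈ 20.500000.
(This is only a lower bound; the true E[α(G)] may be larger.)

E[α(G)] ≥ 41/2 ≈ 20.500000.


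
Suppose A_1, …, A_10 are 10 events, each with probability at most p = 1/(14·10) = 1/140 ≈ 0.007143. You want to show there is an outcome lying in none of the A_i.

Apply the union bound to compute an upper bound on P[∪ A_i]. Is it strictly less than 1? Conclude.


Union bound: P[∪_{i=1}^{10} A_i] ≤ Σ_i P[A_i] ≤ 10·p = 10·(1/140) = 1/14.
Numerically: 1/14 ≈ 0.071429.
Is 1/14 < 1? YES.
Since P[∪ A_i] ≤ 1/14 < 1, the complement has P[∩ A_i^c] ≥ 1 − 1/14 = 13/14 > 0, so some outcome avoids every A_i.

10·p = 1/14 ≈ 0.071429; existence CERTIFIED by the union bound.


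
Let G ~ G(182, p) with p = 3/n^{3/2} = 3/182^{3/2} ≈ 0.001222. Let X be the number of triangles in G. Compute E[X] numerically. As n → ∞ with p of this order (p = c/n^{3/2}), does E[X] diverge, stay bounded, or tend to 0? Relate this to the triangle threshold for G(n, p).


Number of potential triangles: C(182, 3) = 988260.
Each occurs with probability p³ ≈ (0.001222)³ ≈ 1.824074e-09.
By linearity: E[X] = C(182, 3)·p³ ≈ 988260 · 1.824074e-09 ≈ 0.0018.
Since α = 3/2 > 1, p = c/n^{3/2} = o(1/n) is below the triangle threshold p ~ 1/n. Asymptotically E[X] ~ (c³/6)·n^{3(1−α)} = (3³/6)·n^{-1.5} → 0, so by Markov's inequality G has no triangles w.h.p.

E[X] ≈ 0.0018; in regime p = Θ(1/n^{3/2}) E[X] tends to 0 (below the triangle threshold p ~ 1/n).


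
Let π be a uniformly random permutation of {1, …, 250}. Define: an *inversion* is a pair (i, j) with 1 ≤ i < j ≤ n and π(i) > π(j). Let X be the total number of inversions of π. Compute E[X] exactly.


Write X = Σ X_I over the C(250, 2) = 31125 pairs i < j, with X_I the indicator of one inversion.
There are 31125 indicators.
For each fixed pair i < j, the values π(i) and π(j) are two distinct elements of {1, …, 250} in uniformly random order; by symmetry P[π(i) > π(j)] = 1/2.
By linearity: E[X] = 31125 · (1/2) = C(250, 2) · (1/2) = 31125/2 = 31125/2 ≈ 15562.50000.

E[X] = 31125/2 = 15562.50000.


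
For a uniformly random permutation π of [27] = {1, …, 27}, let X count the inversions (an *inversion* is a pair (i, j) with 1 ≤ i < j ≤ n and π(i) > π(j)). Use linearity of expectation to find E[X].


Write X = Σ X_I over the C(27, 2) = 351 pairs i < j, with X_I the indicator of one inversion.
There are 351 indicators.
For each fixed pair i < j, the values π(i) and π(j) are two distinct elements of {1, …, 27} in uniformly random order; by symmetry P[π(i) > π(j)] = 1/2.
By linearity: E[X] = 351 · (1/2) = C(27, 2) · (1/2) = 351/2 = 351/2 ≈ 175.50000.

E[X] = 351/2 = 175.50000.


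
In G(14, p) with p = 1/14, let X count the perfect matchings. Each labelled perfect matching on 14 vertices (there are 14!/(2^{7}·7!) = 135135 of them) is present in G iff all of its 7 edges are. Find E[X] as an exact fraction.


K_14 has 14!/(2^{7}·7!) = 135135 labelled perfect matchings.
For each such perfect matching H, let X_H = 1 if all 7 edges of H are present in G. Then P[X_H = 1] = p^{7} = (1/14)^{7} = 1/105413504.
By linearity of expectation: E[X] = Σ_H E[X_H] = 135135 · p^{7} = 135135 · 1/105413504 = 19305/15059072.
Numerically: E[X] ≈ 0.001282.

E[X] = 135135 · (1/14)^{7} = 19305/15059072 ≈ 0.001282.


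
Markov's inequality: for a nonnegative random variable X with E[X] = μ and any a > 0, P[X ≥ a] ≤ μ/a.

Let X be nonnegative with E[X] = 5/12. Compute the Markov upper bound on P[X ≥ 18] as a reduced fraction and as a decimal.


μ = E[X] = 5/12, a = 18.
Markov: P[X ≥ 18] ≤ μ/a = (5/12)/18 = 5/216.
Numerically: ≈ 0.0231.
(Since a = 18 > μ = 0.4167, the bound 5/216 is < 1 and informative.)

P[X ≥ 18] ≤ 5/216 ≈ 0.0231.


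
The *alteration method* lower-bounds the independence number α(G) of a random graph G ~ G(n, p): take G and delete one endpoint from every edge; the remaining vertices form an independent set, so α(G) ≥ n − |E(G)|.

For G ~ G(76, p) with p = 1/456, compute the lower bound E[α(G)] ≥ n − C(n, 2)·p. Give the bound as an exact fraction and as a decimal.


E[|E(G)|] = C(76, 2)·p = 2850 · (1/456) = 25/4.
E[α(G)] ≥ n − E[|E(G)|] = 76 − 25/4 = 279/4.
Numerically: ≈ 69.7500.
(This is only a lower bound; the true E[α(G)] may be larger.)

E[α(G)] ≥ 279/4 ≈ 69.7500.


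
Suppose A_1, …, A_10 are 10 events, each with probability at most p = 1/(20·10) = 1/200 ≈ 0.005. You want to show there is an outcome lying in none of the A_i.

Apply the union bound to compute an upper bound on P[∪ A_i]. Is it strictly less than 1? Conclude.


Union bound: P[∪_{i=1}^{10} A_i] ≤ Σ_i P[A_i] ≤ 10·p = 10·(1/200) = 1/20.
Numerically: 1/20 ≈ 0.050.
Is 1/20 < 1? YES.
Since P[∪ A_i] ≤ 1/20 < 1, the complement has P[∩ A_i^c] ≥ 1 − 1/20 = 19/20 > 0, so some outcome avoids every A_i.

10·p = 1/20 ≈ 0.050; existence CERTIFIED by the union bound.


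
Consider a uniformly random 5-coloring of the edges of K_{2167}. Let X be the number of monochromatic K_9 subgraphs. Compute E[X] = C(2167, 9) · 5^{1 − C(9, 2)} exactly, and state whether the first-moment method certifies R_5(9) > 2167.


E[X] = C(2167, 9) · 5^{1 − 36} = 2855899084841489792706810 · 5^{−35} = 2855899084841489792706810/2910383045673370361328125.
As a reduced fraction: E[X] = 571179816968297958541362/582076609134674072265625 ≈ 0.981279.
Is E[X] < 1? YES.
Since E[X] < 1, there exists a 5-coloring of K_{2167} with no monochromatic K_9; hence R_5(9) > 2167.

E[X] = 571179816968297958541362/582076609134674072265625 ≈ 0.981279; E[X] < 1, so R_5(9) > 2167.


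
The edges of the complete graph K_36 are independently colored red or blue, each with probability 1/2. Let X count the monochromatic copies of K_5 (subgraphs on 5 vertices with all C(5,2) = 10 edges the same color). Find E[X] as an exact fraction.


Let X = Σ_S X_S over the C(36, 5) = 376992 subsets S of size 5, where X_S = 1 if the K_5 on S is monochromatic.
For a fixed S, the K_5 on S has C(5, 2) = 10 edges. P[all 10 edges red] = (1/2)^10, and likewise for blue, so P[monochromatic] = 2·(1/2)^10 = 2^{1 − 10} = 1/512.
Summing: E[X] = C(36, 5) · 2^{1 − 10} = 376992 · 1/512 = 11781/16.
Numerically: E[X] ≈ 736.312.

E[X] = C(36,5)·2^(1−C(5,2)) = 11781/16 ≈ 736.312.


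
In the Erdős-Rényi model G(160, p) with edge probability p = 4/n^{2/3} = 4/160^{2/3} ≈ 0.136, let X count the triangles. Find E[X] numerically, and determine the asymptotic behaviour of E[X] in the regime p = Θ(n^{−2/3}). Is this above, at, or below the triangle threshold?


Number of potential triangles: C(160, 3) = 669920.
Each occurs with probability p³ ≈ (0.136)³ ≈ 2.50000e-03.
By linearity: E[X] = C(160, 3)·p³ ≈ 669920 · 2.50000e-03 ≈ 1674.800.
Since α = 2/3 < 1, p = c/n^{2/3} ≫ 1/n is above the triangle threshold p ~ 1/n. Asymptotically E[X] ~ (c³/6)·n^{3(1−α)} = (4³/6)·n^{1} → ∞; triangles are abundant w.h.p.

E[X] ≈ 1674.800; in regime p = Θ(1/n^{2/3}) E[X] diverges (above the triangle threshold p ~ 1/n).


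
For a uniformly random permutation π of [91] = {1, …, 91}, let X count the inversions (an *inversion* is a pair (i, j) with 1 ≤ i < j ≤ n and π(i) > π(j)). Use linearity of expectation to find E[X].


Write X = Σ X_I over the C(91, 2) = 4095 pairs i < j, with X_I the indicator of one inversion.
There are 4095 indicators.
For each fixed pair i < j, the values π(i) and π(j) are two distinct elements of {1, …, 91} in uniformly random order; by symmetry P[π(i) > π(j)] = 1/2.
By linearity: E[X] = 4095 · (1/2) = C(91, 2) · (1/2) = 4095/2 = 4095/2 ≈ 2047.5000.

E[X] = 4095/2 = 2047.5000.


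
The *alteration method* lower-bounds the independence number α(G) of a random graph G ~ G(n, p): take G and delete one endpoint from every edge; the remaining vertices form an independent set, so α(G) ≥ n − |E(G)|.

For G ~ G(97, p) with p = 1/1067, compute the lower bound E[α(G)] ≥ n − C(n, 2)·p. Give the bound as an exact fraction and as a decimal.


E[|E(G)|] = C(97, 2)·p = 4656 · (1/1067) = 48/11.
E[α(G)] ≥ n − E[|E(G)|] = 97 − 48/11 = 1019/11.
Numerically: ≈ 92.636.
(This is only a lower bound; the true E[α(G)] may be larger.)

E[α(G)] ≥ 1019/11 ≈ 92.636.


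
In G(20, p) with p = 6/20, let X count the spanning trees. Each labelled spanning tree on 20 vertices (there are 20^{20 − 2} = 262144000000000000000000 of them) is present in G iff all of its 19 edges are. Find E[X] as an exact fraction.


K_20 has 20^{20 − 2} = 262144000000000000000000 labelled spanning trees.
For each such spanning tree H, let X_H = 1 if all 19 edges of H are present in G. Then P[X_H = 1] = p^{19} = (3/10)^{19} = 1162261467/10000000000000000000.
Summing the indicators: E[X] = Σ_H E[X_H] = 262144000000000000000000 · p^{19} = 262144000000000000000000 · 1162261467/10000000000000000000 = 152339935002624/5.
Numerically: E[X] ≈ 3.0468e+13.

E[X] = 262144000000000000000000 · (3/10)^{19} = 152339935002624/5 ≈ 3.0468e+13.


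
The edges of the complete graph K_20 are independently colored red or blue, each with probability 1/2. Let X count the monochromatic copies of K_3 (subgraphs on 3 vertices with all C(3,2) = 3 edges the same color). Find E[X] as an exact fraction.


Let X = Σ_S X_S over the C(20, 3) = 1140 subsets S of size 3, where X_S = 1 if the K_3 on S is monochromatic.
For a fixed S, the K_3 on S has C(3, 2) = 3 edges. P[all 3 edges red] = (1/2)^3, and likewise for blue, so P[monochromatic] = 2·(1/2)^3 = 2^{1 − 3} = 1/4.
By linearity: E[X] = C(20, 3) · 2^{1 − 3} = 1140 · 1/4 = 285.
Numerically: E[X] ≈ 285.0000.

E[X] = C(20,3)·2^(1−C(3,2)) = 285 ≈ 285.0000.


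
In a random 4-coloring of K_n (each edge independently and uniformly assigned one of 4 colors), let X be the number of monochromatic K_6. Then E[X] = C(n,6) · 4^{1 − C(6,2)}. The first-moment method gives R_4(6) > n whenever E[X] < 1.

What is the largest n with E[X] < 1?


We need C(n, 6) · 4^{1 − 15} < 1, i.e. C(n, 6) < 4^{15 − 1} = 268435456.
Check values of n near the boundary:
  n = 74: C(74, 6) = 185250786; 185250786 < 268435456? YES
  n = 75: C(75, 6) = 201359550; 201359550 < 268435456? YES
  n = 76: C(76, 6) = 218618940; 218618940 < 268435456? YES
  n = 77: C(77, 6) = 237093780; 237093780 < 268435456? YES
  n = 78: C(78, 6) = 256851595; 256851595 < 268435456? YES
  n = 79: C(79, 6) = 277962685; 277962685 < 268435456? NO
The largest n with C(n, 6) < 268435456 is n = 78 (where E[X] = 256851595/268435456 ≈ 0.956847). Hence R_4(6) > 78, i.e. R_4(6) ≥ 79.

Largest n = 78; hence R_4(6) > 78.


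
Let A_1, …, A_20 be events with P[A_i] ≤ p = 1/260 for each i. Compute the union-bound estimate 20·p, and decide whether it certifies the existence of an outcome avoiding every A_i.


Union bound: P[∪_{i=1}^{20} A_i] ≤ Σ_i P[A_i] ≤ 20·p = 20·(1/260) = 1/13.
Numerically: 1/13 ≈ 0.077.
Is 1/13 < 1? YES.
Since P[∪ A_i] ≤ 1/13 < 1, the complement has P[∩ A_i^c] ≥ 1 − 1/13 = 12/13 > 0, so some outcome avoids every A_i.

20·p = 1/13 ≈ 0.077; existence CERTIFIED by the union bound.


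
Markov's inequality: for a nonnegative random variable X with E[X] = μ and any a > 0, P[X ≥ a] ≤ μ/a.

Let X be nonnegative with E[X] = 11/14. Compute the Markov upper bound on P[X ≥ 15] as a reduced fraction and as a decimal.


μ = E[X] = 11/14, a = 15.
Markov: P[X ≥ 15] ≤ μ/a = (11/14)/15 = 11/210.
Numerically: ≈ 0.05238.
(Since a = 15 > μ = 0.78571, the bound 11/210 is < 1 and informative.)

P[X ≥ 15] ≤ 11/210 ≈ 0.05238.


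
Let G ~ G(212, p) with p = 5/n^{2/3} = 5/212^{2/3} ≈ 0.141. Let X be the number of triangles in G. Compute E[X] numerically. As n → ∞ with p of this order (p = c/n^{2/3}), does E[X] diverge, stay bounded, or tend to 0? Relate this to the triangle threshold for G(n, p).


Number of potential triangles: C(212, 3) = 1565620.
Each occurs with probability p³ ≈ (0.141)³ ≈ 2.78124e-03.
By linearity: E[X] = C(212, 3)·p³ ≈ 1565620 · 2.78124e-03 ≈ 4354.363.
Since α = 2/3 < 1, p = c/n^{2/3} ≫ 1/n is above the triangle threshold p ~ 1/n. Asymptotically E[X] ~ (c³/6)·n^{3(1−α)} = (5³/6)·n^{1} → ∞; triangles are abundant w.h.p.

E[X] ≈ 4354.363; in regime p = Θ(1/n^{2/3}) E[X] diverges (above the triangle threshold p ~ 1/n).


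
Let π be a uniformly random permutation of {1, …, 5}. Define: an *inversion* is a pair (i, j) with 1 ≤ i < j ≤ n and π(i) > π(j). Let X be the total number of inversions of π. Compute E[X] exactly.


Write X = Σ X_I over the C(5, 2) = 10 pairs i < j, with X_I the indicator of one inversion.
There are 10 indicators.
For each fixed pair i < j, the values π(i) and π(j) are two distinct elements of {1, …, 5} in uniformly random order; by symmetry P[π(i) > π(j)] = 1/2.
By linearity: E[X] = 10 · (1/2) = C(5, 2) · (1/2) = 10/2 = 5 ≈ 5.000000.

E[X] = 5 = 5.000000.


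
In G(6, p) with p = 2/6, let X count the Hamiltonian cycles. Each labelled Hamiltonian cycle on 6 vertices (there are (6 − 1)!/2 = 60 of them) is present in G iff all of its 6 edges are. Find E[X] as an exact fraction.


K_6 has (6 − 1)!/2 = 60 labelled Hamiltonian cycles.
For each such Hamiltonian cycle H, let X_H = 1 if all 6 edges of H are present in G. Then P[X_H = 1] = p^{6} = (1/3)^{6} = 1/729.
Summing the indicators: E[X] = Σ_H E[X_H] = 60 · p^{6} = 60 · 1/729 = 20/243.
Numerically: E[X] ≈ 0.0823045.

E[X] = 60 · (1/3)^{6} = 20/243 ≈ 0.0823045.


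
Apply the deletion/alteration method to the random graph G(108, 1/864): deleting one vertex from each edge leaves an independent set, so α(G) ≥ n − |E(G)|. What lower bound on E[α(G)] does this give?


E[|E(G)|] = C(108, 2)·p = 5778 · (1/864) = 107/16.
E[α(G)] ≥ n − E[|E(G)|] = 108 − 107/16 = 1621/16.
Numerically: ≈ 101.312.
(This is only a lower bound; the true E[α(G)] may be larger.)

E[α(G)] ≥ 1621/16 ≈ 101.312.


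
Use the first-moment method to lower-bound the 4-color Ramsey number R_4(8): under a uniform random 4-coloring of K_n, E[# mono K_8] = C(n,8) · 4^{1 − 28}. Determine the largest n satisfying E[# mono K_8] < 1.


We need C(n, 8) · 4^{1 − 28} < 1, i.e. C(n, 8) < 4^{28 − 1} = 18014398509481984.
Check values of n near the boundary:
  n = 403: C(403, 8) = 16090020602228430; 16090020602228430 < 18014398509481984? YES
  n = 404: C(404, 8) = 16415071523485570; 16415071523485570 < 18014398509481984? YES
  n = 405: C(405, 8) = 16745853821188050; 16745853821188050 < 18014398509481984? YES
  n = 406: C(406, 8) = 17082453897995850; 17082453897995850 < 18014398509481984? YES
  n = 407: C(407, 8) = 17424959239309050; 17424959239309050 < 18014398509481984? YES
  n = 408: C(408, 8) = 17773458424095231; 17773458424095231 < 18014398509481984? YES
  n = 409: C(409, 8) = 18128041135797879; 18128041135797879 < 18014398509481984? NO
  n = 410: C(410, 8) = 18488798173326195; 18488798173326195 < 18014398509481984? NO
The largest n with C(n, 8) < 18014398509481984 is n = 408 (where E[X] = 17773458424095231/18014398509481984 ≈ 0.9866). Hence R_4(8) > 408, i.e. R_4(8) ≥ 409.

Largest n = 408; hence R_4(8) > 408.


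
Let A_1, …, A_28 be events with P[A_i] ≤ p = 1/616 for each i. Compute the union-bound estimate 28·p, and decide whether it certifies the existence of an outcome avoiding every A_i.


Union bound: P[∪_{i=1}^{28} A_i] ≤ Σ_i P[A_i] ≤ 28·p = 28·(1/616) = 1/22.
Numerically: 1/22 ≈ 0.045.
Is 1/22 < 1? YES.
Since P[∪ A_i] ≤ 1/22 < 1, the complement has P[∩ A_i^c] ≥ 1 − 1/22 = 21/22 > 0, so some outcome avoids every A_i.

28·p = 1/22 ≈ 0.045; existence CERTIFIED by the union bound.


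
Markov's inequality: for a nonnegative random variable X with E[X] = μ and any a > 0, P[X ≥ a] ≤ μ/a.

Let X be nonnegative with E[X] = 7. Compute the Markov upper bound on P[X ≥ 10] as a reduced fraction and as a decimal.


μ = E[X] = 7, a = 10.
Markov: P[X ≥ 10] ≤ μ/a = (7)/10 = 7/10.
Numerically: ≈ 0.700.
(Since a = 10 > μ = 7.000, the bound 7/10 is < 1 and informative.)

P[X ≥ 10] ≤ 7/10 ≈ 0.700.


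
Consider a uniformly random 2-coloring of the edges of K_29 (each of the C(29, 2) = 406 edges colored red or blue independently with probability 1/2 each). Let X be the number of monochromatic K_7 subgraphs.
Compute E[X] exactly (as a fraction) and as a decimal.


Let X = Σ_S X_S over the C(29, 7) = 1560780 subsets S of size 7, where X_S = 1 if the K_7 on S is monochromatic.
For a fixed S, the K_7 on S has C(7, 2) = 21 edges. P[all 21 edges red] = (1/2)^21, and likewise for blue, so P[monochromatic] = 2·(1/2)^21 = 2^{1 − 21} = 1/1048576.
By linearity: E[X] = C(29, 7) · 2^{1 − 21} = 1560780 · 1/1048576 = 390195/262144.
Numerically: E[X] ≈ 1.488.

E[X] = C(29,7)·2^(1−C(7,2)) = 390195/262144 ≈ 1.488.


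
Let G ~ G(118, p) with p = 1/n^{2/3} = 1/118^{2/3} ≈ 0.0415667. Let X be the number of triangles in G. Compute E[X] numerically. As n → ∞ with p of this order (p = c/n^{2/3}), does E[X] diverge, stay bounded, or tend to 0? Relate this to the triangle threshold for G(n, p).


Number of potential triangles: C(118, 3) = 266916.
Each occurs with probability p³ ≈ (0.0415667)³ ≈ 7.18184430e-05.
By linearity: E[X] = C(118, 3)·p³ ≈ 266916 · 7.18184430e-05 ≈ 19.169492.
Since α = 2/3 < 1, p = c/n^{2/3} ≫ 1/n is above the triangle threshold p ~ 1/n. Asymptotically E[X] ~ (c³/6)·n^{3(1−α)} = (1³/6)·n^{1} → ∞; triangles are abundant w.h.p.

E[X] ≈ 19.169492; in regime p = Θ(1/n^{2/3}) E[X] diverges (above the triangle threshold p ~ 1/n).


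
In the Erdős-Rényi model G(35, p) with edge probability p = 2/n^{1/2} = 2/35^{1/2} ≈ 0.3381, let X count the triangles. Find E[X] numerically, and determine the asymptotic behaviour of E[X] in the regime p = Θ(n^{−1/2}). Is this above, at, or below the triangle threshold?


Number of potential triangles: C(35, 3) = 6545.
Each occurs with probability p³ ≈ (0.3381)³ ≈ 3.863562e-02.
By linearity: E[X] = C(35, 3)·p³ ≈ 6545 · 3.863562e-02 ≈ 252.8702.
Since α = 1/2 < 1, p = c/n^{1/2} ≫ 1/n is above the triangle threshold p ~ 1/n. Asymptotically E[X] ~ (c³/6)·n^{3(1−α)} = (2³/6)·n^{1.5} → ∞; triangles are abundant w.h.p.

E[X] ≈ 252.8702; in regime p = Θ(1/n^{1/2}) E[X] diverges (above the triangle threshold p ~ 1/n).


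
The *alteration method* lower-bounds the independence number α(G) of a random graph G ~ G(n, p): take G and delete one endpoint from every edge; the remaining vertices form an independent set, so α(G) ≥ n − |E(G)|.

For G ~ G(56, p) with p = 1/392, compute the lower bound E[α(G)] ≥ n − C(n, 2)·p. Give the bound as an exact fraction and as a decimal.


E[|E(G)|] = C(56, 2)·p = 1540 · (1/392) = 55/14.
E[α(G)] ≥ n − E[|E(G)|] = 56 − 55/14 = 729/14.
Numerically: ≈ 52.0714.
(This is only a lower bound; the true E[α(G)] may be larger.)

E[α(G)] ≥ 729/14 ≈ 52.0714.


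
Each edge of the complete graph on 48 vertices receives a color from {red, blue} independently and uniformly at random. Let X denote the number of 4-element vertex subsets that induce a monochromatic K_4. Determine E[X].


Let X = Σ_S X_S over the C(48, 4) = 194580 subsets S of size 4, where X_S = 1 if the K_4 on S is monochromatic.
For a fixed S, the K_4 on S has C(4, 2) = 6 edges. P[all 6 edges red] = (1/2)^6, and likewise for blue, so P[monochromatic] = 2·(1/2)^6 = 2^{1 − 6} = 1/32.
Summing: E[X] = C(48, 4) · 2^{1 − 6} = 194580 · 1/32 = 48645/8.
Numerically: E[X] ≈ 6080.625.

E[X] = C(48,4)·2^(1−C(4,2)) = 48645/8 ≈ 6080.625.


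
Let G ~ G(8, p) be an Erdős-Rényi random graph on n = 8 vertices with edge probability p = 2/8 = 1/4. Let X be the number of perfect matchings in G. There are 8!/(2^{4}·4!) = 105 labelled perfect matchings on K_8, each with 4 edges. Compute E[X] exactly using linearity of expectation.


K_8 has 8!/(2^{4}·4!) = 105 labelled perfect matchings.
For each such perfect matching H, let X_H = 1 if all 4 edges of H are present in G. Then P[X_H = 1] = p^{4} = (1/4)^{4} = 1/256.
By linearity of expectation: E[X] = Σ_H E[X_H] = 105 · p^{4} = 105 · 1/256 = 105/256.
Numerically: E[X] ≈ 0.410156.

E[X] = 105 · (1/4)^{4} = 105/256 ≈ 0.410156.


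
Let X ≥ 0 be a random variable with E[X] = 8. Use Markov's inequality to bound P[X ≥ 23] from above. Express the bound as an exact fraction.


μ = E[X] = 8, a = 23.
Markov: P[X ≥ 23] ≤ μ/a = (8)/23 = 8/23.
Numerically: ≈ 0.347826.
(Since a = 23 > μ = 8.000000, the bound 8/23 is < 1 and informative.)

P[X ≥ 23] ≤ 8/23 ≈ 0.347826.


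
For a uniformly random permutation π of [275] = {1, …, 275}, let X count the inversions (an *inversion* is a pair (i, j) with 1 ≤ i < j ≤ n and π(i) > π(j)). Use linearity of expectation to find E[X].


Write X = Σ X_I over the C(275, 2) = 37675 pairs i < j, with X_I the indicator of one inversion.
There are 37675 indicators.
For each fixed pair i < j, the values π(i) and π(j) are two distinct elements of {1, …, 275} in uniformly random order; by symmetry P[π(i) > π(j)] = 1/2.
By linearity: E[X] = 37675 · (1/2) = C(275, 2) · (1/2) = 37675/2 = 37675/2 ≈ 18837.500.

E[X] = 37675/2 = 18837.500.


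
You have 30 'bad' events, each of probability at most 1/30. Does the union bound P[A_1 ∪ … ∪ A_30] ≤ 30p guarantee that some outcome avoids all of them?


Union bound: P[∪_{i=1}^{30} A_i] ≤ Σ_i P[A_i] ≤ 30·p = 30·(1/30) = 1.
Numerically: 1 ≈ 1.000000.
Is 1 < 1? NO.
Since the bound 1 is ≥ 1, the union bound is uninformative here; it does NOT by itself certify existence.

30·p = 1 ≈ 1.000000; existence NOT certified by the union bound.


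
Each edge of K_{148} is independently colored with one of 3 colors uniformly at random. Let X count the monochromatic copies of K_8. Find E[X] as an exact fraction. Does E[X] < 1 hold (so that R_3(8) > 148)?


E[X] = C(148, 8) · 3^{1 − 28} = 4709614623714 · 3^{−27} = 4709614623714/7625597484987.
As a reduced fraction: E[X] = 523290513746/847288609443 ≈ 0.61761.
Is E[X] < 1? YES.
Since E[X] < 1, there exists a 3-coloring of K_{148} with no monochromatic K_8; hence R_3(8) > 148.

E[X] = 523290513746/847288609443 ≈ 0.61761; E[X] < 1, so R_3(8) > 148.


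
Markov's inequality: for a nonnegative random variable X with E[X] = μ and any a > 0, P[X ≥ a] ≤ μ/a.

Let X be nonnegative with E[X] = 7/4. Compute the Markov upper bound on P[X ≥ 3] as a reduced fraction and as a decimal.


μ = E[X] = 7/4, a = 3.
Markov: P[X ≥ 3] ≤ μ/a = (7/4)/3 = 7/12.
Numerically: ≈ 0.583333.
(Since a = 3 > μ = 1.750000, the bound 7/12 is < 1 and informative.)

P[X ≥ 3] ≤ 7/12 ≈ 0.583333.


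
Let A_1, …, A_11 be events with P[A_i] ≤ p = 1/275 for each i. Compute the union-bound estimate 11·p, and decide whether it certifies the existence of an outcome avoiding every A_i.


Union bound: P[∪_{i=1}^{11} A_i] ≤ Σ_i P[A_i] ≤ 11·p = 11·(1/275) = 1/25.
Numerically: 1/25 ≈ 0.0400000.
Is 1/25 < 1? YES.
Since P[∪ A_i] ≤ 1/25 < 1, the complement has P[∩ A_i^c] ≥ 1 − 1/25 = 24/25 > 0, so some outcome avoids every A_i.

11·p = 1/25 ≈ 0.0400000; existence CERTIFIED by the union bound.


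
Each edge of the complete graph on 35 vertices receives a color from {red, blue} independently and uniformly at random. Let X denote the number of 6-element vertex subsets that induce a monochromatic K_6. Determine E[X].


Let X = Σ_S X_S over the C(35, 6) = 1623160 subsets S of size 6, where X_S = 1 if the K_6 on S is monochromatic.
For a fixed S, the K_6 on S has C(6, 2) = 15 edges. P[all 15 edges red] = (1/2)^15, and likewise for blue, so P[monochromatic] = 2·(1/2)^15 = 2^{1 − 15} = 1/16384.
Summing: E[X] = C(35, 6) · 2^{1 − 15} = 1623160 · 1/16384 = 202895/2048.
Numerically: E[X] ≈ 99.06982.

E[X] = C(35,6)·2^(1−C(6,2)) = 202895/2048 ≈ 99.06982.


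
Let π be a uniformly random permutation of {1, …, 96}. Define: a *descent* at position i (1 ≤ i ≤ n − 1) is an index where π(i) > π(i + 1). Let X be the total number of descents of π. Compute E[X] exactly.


Write X = Σ X_I over i = 1, …, 95, with X_I the indicator of one descent.
There are 95 indicators.
For each fixed i, the pair (π(i), π(i+1)) is a uniformly random ordered pair of distinct values from {1, …, 96}; by symmetry P[π(i) > π(i+1)] = 1/2.
By linearity: E[X] = 95 · (1/2) = (96 − 1) · (1/2) = 95/2 ≈ 47.50000.

E[X] = 95/2 = 47.50000.


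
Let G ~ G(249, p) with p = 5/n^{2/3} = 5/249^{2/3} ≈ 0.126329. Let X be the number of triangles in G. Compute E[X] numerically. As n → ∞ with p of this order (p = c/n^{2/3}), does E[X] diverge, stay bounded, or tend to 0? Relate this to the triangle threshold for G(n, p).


Number of potential triangles: C(249, 3) = 2542124.
Each occurs with probability p³ ≈ (0.126329)³ ≈ 2.01609651e-03.
By linearity: E[X] = C(249, 3)·p³ ≈ 2542124 · 2.01609651e-03 ≈ 5125.167336.
Since α = 2/3 < 1, p = c/n^{2/3} ≫ 1/n is above the triangle threshold p ~ 1/n. Asymptotically E[X] ~ (c³/6)·n^{3(1−α)} = (5³/6)·n^{1} → ∞; triangles are abundant w.h.p.

E[X] ≈ 5125.167336; in regime p = Θ(1/n^{2/3}) E[X] diverges (above the triangle threshold p ~ 1/n).


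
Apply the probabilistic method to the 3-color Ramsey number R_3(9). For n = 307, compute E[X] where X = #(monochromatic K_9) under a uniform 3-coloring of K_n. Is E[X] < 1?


E[X] = C(307, 9) · 3^{1 − 36} = 59303278327292350 · 3^{−35} = 59303278327292350/50031545098999707.
As a reduced fraction: E[X] = 59303278327292350/50031545098999707 ≈ 1.18532.
Is E[X] < 1? NO.
Since E[X] ≥ 1, the first-moment bound is inconclusive at n = 307; it does NOT by itself certify R_3(9) > 307.

E[X] = 59303278327292350/50031545098999707 ≈ 1.18532; E[X] ≥ 1; first-moment method inconclusive here.


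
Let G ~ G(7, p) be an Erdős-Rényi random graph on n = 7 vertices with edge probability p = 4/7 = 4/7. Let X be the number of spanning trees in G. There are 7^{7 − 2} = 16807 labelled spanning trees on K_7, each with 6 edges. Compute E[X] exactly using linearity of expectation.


K_7 has 7^{7 − 2} = 16807 labelled spanning trees.
For each such spanning tree H, let X_H = 1 if all 6 edges of H are present in G. Then P[X_H = 1] = p^{6} = (4/7)^{6} = 4096/117649.
By linearity of expectation: E[X] = Σ_H E[X_H] = 16807 · p^{6} = 16807 · 4096/117649 = 4096/7.
Numerically: E[X] ≈ 585.14.

E[X] = 16807 · (4/7)^{6} = 4096/7 ≈ 585.14.


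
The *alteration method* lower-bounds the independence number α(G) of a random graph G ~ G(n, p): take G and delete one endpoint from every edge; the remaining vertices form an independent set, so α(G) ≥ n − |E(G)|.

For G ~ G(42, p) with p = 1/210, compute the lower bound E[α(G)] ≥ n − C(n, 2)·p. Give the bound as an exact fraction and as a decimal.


E[|E(G)|] = C(42, 2)·p = 861 · (1/210) = 41/10.
E[α(G)] ≥ n − E[|E(G)|] = 42 − 41/10 = 379/10.
Numerically: ≈ 37.900.
(This is only a lower bound; the true E[α(G)] may be larger.)

E[α(G)] ≥ 379/10 ≈ 37.900.


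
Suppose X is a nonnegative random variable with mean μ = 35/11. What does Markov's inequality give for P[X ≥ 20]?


μ = E[X] = 35/11, a = 20.
Markov: P[X ≥ 20] ≤ μ/a = (35/11)/20 = 7/44.
Numerically: ≈ 0.159091.
(Since a = 20 > μ = 3.181818, the bound 7/44 is < 1 and informative.)

P[X ≥ 20] ≤ 7/44 ≈ 0.159091.


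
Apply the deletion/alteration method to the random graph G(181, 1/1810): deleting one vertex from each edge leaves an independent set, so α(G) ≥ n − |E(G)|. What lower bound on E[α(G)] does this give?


E[|E(G)|] = C(181, 2)·p = 16290 · (1/1810) = 9.
E[α(G)] ≥ n − E[|E(G)|] = 181 − 9 = 172.
Numerically: ≈ 172.0000.
(This is only a lower bound; the true E[α(G)] may be larger.)

E[α(G)] ≥ 172 ≈ 172.0000.


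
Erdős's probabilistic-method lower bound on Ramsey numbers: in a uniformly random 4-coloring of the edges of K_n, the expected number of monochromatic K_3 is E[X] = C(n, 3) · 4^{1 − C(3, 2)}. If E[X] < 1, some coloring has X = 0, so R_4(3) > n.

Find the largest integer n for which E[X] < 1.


We need C(n, 3) · 4^{1 − 3} < 1, i.e. C(n, 3) < 4^{3 − 1} = 16.
Check values of n near the boundary:
  n = 3: C(3, 3) = 1; 1 < 16? YES
  n = 4: C(4, 3) = 4; 4 < 16? YES
  n = 5: C(5, 3) = 10; 10 < 16? YES
  n = 6: C(6, 3) = 20; 20 < 16? NO
  n = 7: C(7, 3) = 35; 35 < 16? NO
The largest n with C(n, 3) < 16 is n = 5 (where E[X] = 5/8 ≈ 0.6250000). Hence R_4(3) > 5, i.e. R_4(3) ≥ 6.

Largest n = 5; hence R_4(3) > 5.


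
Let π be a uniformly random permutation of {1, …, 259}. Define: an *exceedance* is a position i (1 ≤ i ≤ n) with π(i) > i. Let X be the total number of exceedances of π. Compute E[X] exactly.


Write X = Σ_{i=1}^{259} X_i, where X_i = 1_{π(i) > i}.
For each fixed i, π(i) is uniform over {1, …, 259} (marginal of a uniform permutation), so P[π(i) > i] = (n − i)/n. Summing: Σ_{i=1}^{259} (n − i)/n = (0 + 1 + … + 258)/259 = 259(259 − 1)/(2·259) = (259 − 1)/2.
Hence E[X] = Σ_{i=1}^{259} (259 − i)/259 = 129 ≈ 129.000000.

E[X] = 129 = 129.000000.


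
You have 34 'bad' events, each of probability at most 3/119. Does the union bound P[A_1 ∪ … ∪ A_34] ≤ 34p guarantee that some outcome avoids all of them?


Union bound: P[∪_{i=1}^{34} A_i] ≤ Σ_i P[A_i] ≤ 34·p = 34·(3/119) = 6/7.
Numerically: 6/7 ≈ 0.85714.
Is 6/7 < 1? YES.
Since P[∪ A_i] ≤ 6/7 < 1, the complement has P[∩ A_i^c] ≥ 1 − 6/7 = 1/7 > 0, so some outcome avoids every A_i.

34·p = 6/7 ≈ 0.85714; existence CERTIFIED by the union bound.


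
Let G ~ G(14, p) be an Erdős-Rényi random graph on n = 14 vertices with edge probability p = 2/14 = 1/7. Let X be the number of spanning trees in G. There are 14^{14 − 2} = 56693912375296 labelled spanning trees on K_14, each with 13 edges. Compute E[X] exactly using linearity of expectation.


K_14 has 14^{14 − 2} = 56693912375296 labelled spanning trees.
For each such spanning tree H, let X_H = 1 if all 13 edges of H are present in G. Then P[X_H = 1] = p^{13} = (1/7)^{13} = 1/96889010407.
By linearity: E[X] = Σ_H E[X_H] = 56693912375296 · p^{13} = 56693912375296 · 1/96889010407 = 4096/7.
Numerically: E[X] ≈ 585.1.

E[X] = 56693912375296 · (1/7)^{13} = 4096/7 ≈ 585.1.


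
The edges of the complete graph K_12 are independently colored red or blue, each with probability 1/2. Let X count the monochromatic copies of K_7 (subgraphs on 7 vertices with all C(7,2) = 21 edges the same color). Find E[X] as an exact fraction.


Let X = Σ_S X_S over the C(12, 7) = 792 subsets S of size 7, where X_S = 1 if the K_7 on S is monochromatic.
For a fixed S, the K_7 on S has C(7, 2) = 21 edges. P[all 21 edges red] = (1/2)^21, and likewise for blue, so P[monochromatic] = 2·(1/2)^21 = 2^{1 − 21} = 1/1048576.
By linearity of expectation: E[X] = C(12, 7) · 2^{1 − 21} = 792 · 1/1048576 = 99/131072.
Numerically: E[X] ≈ 0.0008.

E[X] = C(12,7)·2^(1−C(7,2)) = 99/131072 ≈ 0.0008.


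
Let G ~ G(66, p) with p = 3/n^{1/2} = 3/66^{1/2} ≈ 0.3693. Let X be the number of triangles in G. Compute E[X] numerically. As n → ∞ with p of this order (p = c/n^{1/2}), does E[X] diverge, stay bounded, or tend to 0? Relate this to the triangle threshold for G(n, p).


Number of potential triangles: C(66, 3) = 45760.
Each occurs with probability p³ ≈ (0.3693)³ ≈ 5.035561e-02.
By linearity: E[X] = C(66, 3)·p³ ≈ 45760 · 5.035561e-02 ≈ 2304.2727.
Since α = 1/2 < 1, p = c/n^{1/2} ≫ 1/n is above the triangle threshold p ~ 1/n. Asymptotically E[X] ~ (c³/6)·n^{3(1−α)} = (3³/6)·n^{1.5} → ∞; triangles are abundant w.h.p.

E[X] ≈ 2304.2727; in regime p = Θ(1/n^{1/2}) E[X] diverges (above the triangle threshold p ~ 1/n).


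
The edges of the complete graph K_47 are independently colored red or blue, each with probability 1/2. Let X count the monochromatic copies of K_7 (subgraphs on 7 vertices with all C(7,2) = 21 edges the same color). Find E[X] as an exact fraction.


Let X = Σ_S X_S over the C(47, 7) = 62891499 subsets S of size 7, where X_S = 1 if the K_7 on S is monochromatic.
For a fixed S, the K_7 on S has C(7, 2) = 21 edges. P[all 21 edges red] = (1/2)^21, and likewise for blue, so P[monochromatic] = 2·(1/2)^21 = 2^{1 − 21} = 1/1048576.
By linearity: E[X] = C(47, 7) · 2^{1 − 21} = 62891499 · 1/1048576 = 62891499/1048576.
Numerically: E[X] ≈ 59.978007.

E[X] = C(47,7)·2^(1−C(7,2)) = 62891499/1048576 ≈ 59.978007.


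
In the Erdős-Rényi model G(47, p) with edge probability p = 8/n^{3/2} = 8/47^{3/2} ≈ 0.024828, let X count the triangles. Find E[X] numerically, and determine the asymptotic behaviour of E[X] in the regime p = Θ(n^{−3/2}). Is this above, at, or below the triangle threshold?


Number of potential triangles: C(47, 3) = 16215.
Each occurs with probability p³ ≈ (0.024828)³ ≈ 1.5304868e-05.
By linearity: E[X] = C(47, 3)·p³ ≈ 16215 · 1.5304868e-05 ≈ 0.24817.
Since α = 3/2 > 1, p = c/n^{3/2} = o(1/n) is below the triangle threshold p ~ 1/n. Asymptotically E[X] ~ (c³/6)·n^{3(1−α)} = (8³/6)·n^{-1.5} → 0, so by Markov's inequality G has no triangles w.h.p.

E[X] ≈ 0.24817; in regime p = Θ(1/n^{3/2}) E[X] tends to 0 (below the triangle threshold p ~ 1/n).


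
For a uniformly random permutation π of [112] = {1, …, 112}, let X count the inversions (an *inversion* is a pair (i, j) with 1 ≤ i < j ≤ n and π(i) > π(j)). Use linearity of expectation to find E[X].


Write X = Σ X_I over the C(112, 2) = 6216 pairs i < j, with X_I the indicator of one inversion.
There are 6216 indicators.
For each fixed pair i < j, the values π(i) and π(j) are two distinct elements of {1, …, 112} in uniformly random order; by symmetry P[π(i) > π(j)] = 1/2.
By linearity: E[X] = 6216 · (1/2) = C(112, 2) · (1/2) = 6216/2 = 3108 ≈ 3108.000000.

E[X] = 3108 = 3108.000000.


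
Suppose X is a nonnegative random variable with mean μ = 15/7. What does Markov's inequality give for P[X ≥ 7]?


μ = E[X] = 15/7, a = 7.
Markov: P[X ≥ 7] ≤ μ/a = (15/7)/7 = 15/49.
Numerically: ≈ 0.30612.
(Since a = 7 > μ = 2.14286, the bound 15/49 is < 1 and informative.)

P[X ≥ 7] ≤ 15/49 ≈ 0.30612.


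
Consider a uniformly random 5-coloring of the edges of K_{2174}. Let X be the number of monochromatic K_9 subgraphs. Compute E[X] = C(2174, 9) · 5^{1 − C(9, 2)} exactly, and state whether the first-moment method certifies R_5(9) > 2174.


E[X] = C(2174, 9) · 5^{1 − 36} = 2940165687188920530702934 · 5^{−35} = 2940165687188920530702934/2910383045673370361328125.
As a reduced fraction: E[X] = 2940165687188920530702934/2910383045673370361328125 ≈ 1.010.
Is E[X] < 1? NO.
Since E[X] ≥ 1, the first-moment bound is inconclusive at n = 2174; it does NOT by itself certify R_5(9) > 2174.

E[X] = 2940165687188920530702934/2910383045673370361328125 ≈ 1.010; E[X] ≥ 1; first-moment method inconclusive here.


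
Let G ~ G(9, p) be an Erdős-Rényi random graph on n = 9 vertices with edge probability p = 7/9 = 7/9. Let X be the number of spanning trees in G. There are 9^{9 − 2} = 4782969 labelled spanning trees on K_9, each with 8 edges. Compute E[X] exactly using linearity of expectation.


K_9 has 9^{9 − 2} = 4782969 labelled spanning trees.
For each such spanning tree H, let X_H = 1 if all 8 edges of H are present in G. Then P[X_H = 1] = p^{8} = (7/9)^{8} = 5764801/43046721.
By linearity: E[X] = Σ_H E[X_H] = 4782969 · p^{8} = 4782969 · 5764801/43046721 = 5764801/9.
Numerically: E[X] ≈ 640533.

E[X] = 4782969 · (7/9)^{8} = 5764801/9 ≈ 640533.


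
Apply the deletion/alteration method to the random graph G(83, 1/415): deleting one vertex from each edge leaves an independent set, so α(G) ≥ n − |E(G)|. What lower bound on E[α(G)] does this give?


E[|E(G)|] = C(83, 2)·p = 3403 · (1/415) = 41/5.
E[α(G)] ≥ n − E[|E(G)|] = 83 − 41/5 = 374/5.
Numerically: ≈ 74.800.
(This is only a lower bound; the true E[α(G)] may be larger.)

E[α(G)] ≥ 374/5 ≈ 74.800.


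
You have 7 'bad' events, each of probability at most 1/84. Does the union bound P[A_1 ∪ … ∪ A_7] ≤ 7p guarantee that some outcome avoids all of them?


Union bound: P[∪_{i=1}^{7} A_i] ≤ Σ_i P[A_i] ≤ 7·p = 7·(1/84) = 1/12.
Numerically: 1/12 ≈ 0.0833.
Is 1/12 < 1? YES.
Since P[∪ A_i] ≤ 1/12 < 1, the complement has P[∩ A_i^c] ≥ 1 − 1/12 = 11/12 > 0, so some outcome avoids every A_i.

7·p = 1/12 ≈ 0.0833; existence CERTIFIED by the union bound.


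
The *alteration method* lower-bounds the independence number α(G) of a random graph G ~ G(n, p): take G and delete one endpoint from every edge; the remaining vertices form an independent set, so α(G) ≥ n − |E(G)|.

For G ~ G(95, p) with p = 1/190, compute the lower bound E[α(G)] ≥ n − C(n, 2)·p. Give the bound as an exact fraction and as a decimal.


E[|E(G)|] = C(95, 2)·p = 4465 · (1/190) = 47/2.
E[α(G)] ≥ n − E[|E(G)|] = 95 − 47/2 = 143/2.
Numerically: ≈ 71.5000.
(This is only a lower bound; the true E[α(G)] may be larger.)

E[α(G)] ≥ 143/2 ≈ 71.5000.


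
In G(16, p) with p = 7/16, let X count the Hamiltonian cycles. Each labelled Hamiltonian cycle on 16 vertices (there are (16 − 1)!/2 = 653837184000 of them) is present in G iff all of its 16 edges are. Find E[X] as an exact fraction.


K_16 has (16 − 1)!/2 = 653837184000 labelled Hamiltonian cycles.
For each such Hamiltonian cycle H, let X_H = 1 if all 16 edges of H are present in G. Then P[X_H = 1] = p^{16} = (7/16)^{16} = 33232930569601/18446744073709551616.
Summing the indicators: E[X] = Σ_H E[X_H] = 653837184000 · p^{16} = 653837184000 · 33232930569601/18446744073709551616 = 21219654042671322112875/18014398509481984.
Numerically: E[X] ≈ 1.17793e+06.

E[X] = 653837184000 · (7/16)^{16} = 21219654042671322112875/18014398509481984 ≈ 1.17793e+06.


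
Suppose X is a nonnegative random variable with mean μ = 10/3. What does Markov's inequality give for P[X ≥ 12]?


μ = E[X] = 10/3, a = 12.
Markov: P[X ≥ 12] ≤ μ/a = (10/3)/12 = 5/18.
Numerically: ≈ 0.27778.
(Since a = 12 > μ = 3.33333, the bound 5/18 is < 1 and informative.)

P[X ≥ 12] ≤ 5/18 ≈ 0.27778.


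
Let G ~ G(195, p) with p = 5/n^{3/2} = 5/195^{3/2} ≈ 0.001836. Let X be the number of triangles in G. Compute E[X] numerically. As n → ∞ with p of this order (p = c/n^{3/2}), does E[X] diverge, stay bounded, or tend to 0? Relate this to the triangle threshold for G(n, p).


Number of potential triangles: C(195, 3) = 1216865.
Each occurs with probability p³ ≈ (0.001836)³ ≈ 6.190907e-09.
By linearity: E[X] = C(195, 3)·p³ ≈ 1216865 · 6.190907e-09 ≈ 0.0075.
Since α = 3/2 > 1, p = c/n^{3/2} = o(1/n) is below the triangle threshold p ~ 1/n. Asymptotically E[X] ~ (c³/6)·n^{3(1−α)} = (5³/6)·n^{-1.5} → 0, so by Markov's inequality G has no triangles w.h.p.

E[X] ≈ 0.0075; in regime p = Θ(1/n^{3/2}) E[X] tends to 0 (below the triangle threshold p ~ 1/n).


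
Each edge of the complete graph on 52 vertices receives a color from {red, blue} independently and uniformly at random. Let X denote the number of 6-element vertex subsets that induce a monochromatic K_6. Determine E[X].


Let X = Σ_S X_S over the C(52, 6) = 20358520 subsets S of size 6, where X_S = 1 if the K_6 on S is monochromatic.
For a fixed S, the K_6 on S has C(6, 2) = 15 edges. P[all 15 edges red] = (1/2)^15, and likewise for blue, so P[monochromatic] = 2·(1/2)^15 = 2^{1 − 15} = 1/16384.
Summing: E[X] = C(52, 6) · 2^{1 − 15} = 20358520 · 1/16384 = 2544815/2048.
Numerically: E[X] ≈ 1242.5854.

E[X] = C(52,6)·2^(1−C(6,2)) = 2544815/2048 ≈ 1242.5854.
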